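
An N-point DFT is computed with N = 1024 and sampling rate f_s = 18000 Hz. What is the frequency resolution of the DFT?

DFT frequency resolution = f_s / N
= 18000 / 1024 = 1125/64 Hz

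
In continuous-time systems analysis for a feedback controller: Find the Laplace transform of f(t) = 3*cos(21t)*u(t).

Standard pair: cos(wt)*u(t) <-> s/(s^2+w^2)
With w = 21: L{3*cos(21t)*u(t)} = 3s/(s^2+441)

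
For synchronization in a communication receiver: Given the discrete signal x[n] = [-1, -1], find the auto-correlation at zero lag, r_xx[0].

The auto-correlation at zero lag r_xx[0] equals the signal energy.
r_xx[0] = sum of x[n]^2 = (-1)^2 + (-1)^2
= 1 + 1 = 2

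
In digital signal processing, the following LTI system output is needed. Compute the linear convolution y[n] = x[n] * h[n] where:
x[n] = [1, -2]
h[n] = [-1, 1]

y[n] = sum_k x[k]*h[n-k]. Output length = len(x) + len(h) - 1 = 2 + 2 - 1 = 3.
y[0] = 1*-1 = -1
y[1] = -2*-1 + 1*1 = 3
y[2] = -2*1 = -2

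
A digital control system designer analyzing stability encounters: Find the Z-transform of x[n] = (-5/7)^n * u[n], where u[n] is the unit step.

The Z-transform of a^n * u[n] is z/(z-a) for |z| > |a|.
Here a = -5/7, so X(z) = z/(z - (-5/7)) = 7z/(7z + 5)
ROC: |z| > 5/7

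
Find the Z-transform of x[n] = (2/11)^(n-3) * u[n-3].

Time-shifting property: if X(z) = Z{x[n]}, then Z{x[n-d]} = z^(-d) * X(z)
X(z) = z/(z - 2/11) for x[n] = (2/11)^n * u[n]
Z{x[n-3]} = z^(-3) * z/(z - 2/11) = z^(-2)/(z - 2/11)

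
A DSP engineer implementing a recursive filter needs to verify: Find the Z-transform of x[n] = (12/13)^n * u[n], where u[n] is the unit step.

The Z-transform of a^n * u[n] is z/(z-a) for |z| > |a|.
Here a = 12/13, so X(z) = z/(z - (12/13)) = 13z/(13z - 12)
ROC: |z| > 12/13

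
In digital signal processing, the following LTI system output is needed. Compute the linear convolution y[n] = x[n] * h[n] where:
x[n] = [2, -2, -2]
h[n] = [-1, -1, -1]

y[n] = sum_k x[k]*h[n-k]. Output length = len(x) + len(h) - 1 = 3 + 3 - 1 = 5.
y[0] = 2*-1 = -2
y[1] = -2*-1 + 2*-1 = 0
y[2] = -2*-1 + -2*-1 + 2*-1 = 2
y[3] = -2*-1 + -2*-1 = 4
y[4] = -2*-1 = 2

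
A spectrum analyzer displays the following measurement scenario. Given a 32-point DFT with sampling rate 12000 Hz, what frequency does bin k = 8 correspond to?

The frequency of DFT bin k is: f_k = k * f_s / N
f_8 = 8 * 12000 / 32 = 3000 Hz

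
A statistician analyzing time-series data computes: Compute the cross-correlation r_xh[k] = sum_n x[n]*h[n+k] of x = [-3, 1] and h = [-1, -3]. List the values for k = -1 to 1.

Both sequences indexed from 0 and zero outside their support.
Lags with overlap: k = -1 to 1.
  r_xh[-1] = x[1]*h[0] = -1
  r_xh[0] = x[0]*h[0] + x[1]*h[1] = 0
  r_xh[1] = x[0]*h[1] = 9
r_xh = [-1, 0, 9] (for k = -1, ..., 1)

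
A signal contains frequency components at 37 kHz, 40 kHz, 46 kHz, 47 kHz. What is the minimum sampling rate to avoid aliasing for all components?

The highest frequency component is f_max = 47 kHz.
Nyquist rate = 2 * f_max = 2 * 47 kHz = 94 kHz.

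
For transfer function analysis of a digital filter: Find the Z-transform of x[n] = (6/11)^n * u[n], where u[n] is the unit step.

The Z-transform of a^n * u[n] is z/(z-a) for |z| > |a|.
Here a = 6/11, so X(z) = z/(z - (6/11)) = 11z/(11z - 6)
ROC: |z| > 6/11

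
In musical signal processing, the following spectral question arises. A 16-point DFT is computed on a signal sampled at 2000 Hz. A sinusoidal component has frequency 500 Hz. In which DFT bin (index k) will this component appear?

DFT frequency resolution = f_s/N = 2000/16 = 125 Hz
Bin index k = f_signal / resolution = 500 / 125 = 4
The signal frequency 500 Hz falls in DFT bin k = 4.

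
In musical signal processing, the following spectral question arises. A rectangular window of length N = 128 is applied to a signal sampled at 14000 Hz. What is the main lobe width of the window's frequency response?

For a rectangular window of length N,
the main lobe width in frequency is 2*f_s/N.
= 2*14000/128 = 875/4 Hz
This determines the minimum frequency separation for resolving two sinusoids.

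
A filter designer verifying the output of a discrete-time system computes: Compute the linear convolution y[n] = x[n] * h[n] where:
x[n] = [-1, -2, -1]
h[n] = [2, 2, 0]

y[n] = sum_k x[k]*h[n-k]. Output length = len(x) + len(h) - 1 = 3 + 3 - 1 = 5.
y[0] = -1*2 = -2
y[1] = -2*2 + -1*2 = -6
y[2] = -1*2 + -2*2 + -1*0 = -6
y[3] = -1*2 + -2*0 = -2
y[4] = -1*0 = 0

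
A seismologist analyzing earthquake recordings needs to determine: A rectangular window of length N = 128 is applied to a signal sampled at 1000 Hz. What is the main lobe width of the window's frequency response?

For a rectangular window of length N,
the main lobe width in frequency is 2*f_s/N.
= 2*1000/128 = 125/8 Hz
This determines the minimum frequency separation for resolving two sinusoids.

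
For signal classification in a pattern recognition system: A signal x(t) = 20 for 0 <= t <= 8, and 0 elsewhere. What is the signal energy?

Energy = integral of |x(t)|^2 dt over the signal duration
= 20^2 * 8 = 400 * 8 = 3200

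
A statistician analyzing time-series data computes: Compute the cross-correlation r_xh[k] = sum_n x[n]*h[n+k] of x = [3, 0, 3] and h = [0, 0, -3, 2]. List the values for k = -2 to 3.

Both sequences indexed from 0 and zero outside their support.
Lags with overlap: k = -2 to 3.
  r_xh[-2] = x[2]*h[0] = 0
  r_xh[-1] = x[1]*h[0] + x[2]*h[1] = 0
  r_xh[0] = x[0]*h[0] + x[1]*h[1] + x[2]*h[2] = -9
  r_xh[1] = x[0]*h[1] + x[1]*h[2] + x[2]*h[3] = 6
  r_xh[2] = x[0]*h[2] + x[1]*h[3] = -9
  r_xh[3] = x[0]*h[3] = 6
r_xh = [0, 0, -9, 6, -9, 6] (for k = -2, ..., 3)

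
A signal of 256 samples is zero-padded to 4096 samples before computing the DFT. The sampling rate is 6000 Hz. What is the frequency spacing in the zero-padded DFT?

Original DFT: N = 256, resolution = f_s/N = 6000/256 = 375/16 Hz
Zero-padded DFT: N = 4096, resolution = f_s/N = 6000/4096 = 375/256 Hz
Zero-padding interpolates the spectrum (finer frequency grid)
but does NOT improve the true spectral resolution (ability to resolve close frequencies).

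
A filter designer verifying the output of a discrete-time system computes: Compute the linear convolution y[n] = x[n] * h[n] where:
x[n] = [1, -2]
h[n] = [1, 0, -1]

y[n] = sum_k x[k]*h[n-k]. Output length = len(x) + len(h) - 1 = 2 + 3 - 1 = 4.
y[0] = 1*1 = 1
y[1] = -2*1 + 1*0 = -2
y[2] = -2*0 + 1*-1 = -1
y[3] = -2*-1 = 2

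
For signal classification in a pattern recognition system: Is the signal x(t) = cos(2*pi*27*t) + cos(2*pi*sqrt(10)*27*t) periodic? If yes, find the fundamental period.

f1 = 27 Hz, f2 = 27*sqrt(10) Hz
Ratio f2/f1 = sqrt(10), which is irrational.
Since the frequency ratio is irrational, no common period exists.
The signal is not periodic.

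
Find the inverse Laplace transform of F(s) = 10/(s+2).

Standard pair: k/(s+a) <-> k*e^(-at)*u(t)
With k=10, a=2: f(t) = 10*e^(-2t)*u(t)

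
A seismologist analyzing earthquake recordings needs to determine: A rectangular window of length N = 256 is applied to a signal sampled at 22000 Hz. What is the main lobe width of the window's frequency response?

For a rectangular window of length N,
the main lobe width in frequency is 2*f_s/N.
= 2*22000/256 = 1375/8 Hz
This determines the minimum frequency separation for resolving two sinusoids.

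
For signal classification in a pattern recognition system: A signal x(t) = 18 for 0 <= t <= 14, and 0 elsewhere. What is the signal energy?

Energy = integral of |x(t)|^2 dt over the signal duration
= 18^2 * 14 = 324 * 14 = 4536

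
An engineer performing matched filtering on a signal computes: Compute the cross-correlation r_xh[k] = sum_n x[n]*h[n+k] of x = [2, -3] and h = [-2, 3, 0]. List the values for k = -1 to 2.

Both sequences indexed from 0 and zero outside their support.
Lags with overlap: k = -1 to 2.
  r_xh[-1] = x[1]*h[0] = 6
  r_xh[0] = x[0]*h[0] + x[1]*h[1] = -13
  r_xh[1] = x[0]*h[1] + x[1]*h[2] = 6
  r_xh[2] = x[0]*h[2] = 0
r_xh = [6, -13, 6, 0] (for k = -1, ..., 2)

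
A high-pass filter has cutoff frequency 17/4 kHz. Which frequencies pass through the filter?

A high-pass filter passes all frequencies above the cutoff frequency 17/4 kHz and attenuates lower frequencies.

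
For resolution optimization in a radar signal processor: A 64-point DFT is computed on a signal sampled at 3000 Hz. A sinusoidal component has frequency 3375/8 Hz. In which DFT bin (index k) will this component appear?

DFT frequency resolution = f_s/N = 3000/64 = 375/8 Hz
Bin index k = f_signal / resolution = 3375/8 / 375/8 = 9
The signal frequency 3375/8 Hz falls in DFT bin k = 9.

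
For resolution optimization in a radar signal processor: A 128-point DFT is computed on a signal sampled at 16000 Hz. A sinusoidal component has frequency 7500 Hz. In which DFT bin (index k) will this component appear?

DFT frequency resolution = f_s/N = 16000/128 = 125 Hz
Bin index k = f_signal / resolution = 7500 / 125 = 60
The signal frequency 7500 Hz falls in DFT bin k = 60.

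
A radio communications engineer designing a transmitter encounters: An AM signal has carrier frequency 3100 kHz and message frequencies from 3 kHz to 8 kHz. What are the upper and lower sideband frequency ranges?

Upper sideband (USB) = fc + [fm_low, fm_high] = 3100 + [3, 8] = [3103, 3108] kHz
Lower sideband (LSB) = fc - [fm_high, fm_low] = 3100 - [8, 3] = [3092, 3097] kHz
Total occupied spectrum: 3092 kHz to 3108 kHz (plus carrier at 3100 kHz)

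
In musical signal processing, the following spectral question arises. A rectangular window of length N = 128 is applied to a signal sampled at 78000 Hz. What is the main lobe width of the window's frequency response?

For a rectangular window of length N,
the main lobe width in frequency is 2*f_s/N.
= 2*78000/128 = 4875/4 Hz
This determines the minimum frequency separation for resolving two sinusoids.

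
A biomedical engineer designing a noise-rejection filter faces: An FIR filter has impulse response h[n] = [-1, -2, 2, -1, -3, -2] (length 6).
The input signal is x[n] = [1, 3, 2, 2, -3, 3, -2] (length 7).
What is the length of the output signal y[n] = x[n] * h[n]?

For linear convolution, the output length is:
len(y) = len(x) + len(h) - 1 = 7 + 6 - 1 = 12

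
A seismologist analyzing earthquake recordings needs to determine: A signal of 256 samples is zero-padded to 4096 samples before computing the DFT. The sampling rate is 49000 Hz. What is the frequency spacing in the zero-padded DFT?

Original DFT: N = 256, resolution = f_s/N = 49000/256 = 6125/32 Hz
Zero-padded DFT: N = 4096, resolution = f_s/N = 49000/4096 = 6125/512 Hz
Zero-padding interpolates the spectrum (finer frequency grid)
but does NOT improve the true spectral resolution (ability to resolve close frequencies).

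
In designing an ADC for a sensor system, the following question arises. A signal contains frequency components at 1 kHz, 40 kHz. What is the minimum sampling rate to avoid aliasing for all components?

The highest frequency component is f_max = 40 kHz.
Nyquist rate = 2 * f_max = 2 * 40 kHz = 80 kHz.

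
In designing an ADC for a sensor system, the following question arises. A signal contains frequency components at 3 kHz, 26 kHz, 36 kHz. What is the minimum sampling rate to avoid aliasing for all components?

The highest frequency component is f_max = 36 kHz.
Nyquist rate = 2 * f_max = 2 * 36 kHz = 72 kHz.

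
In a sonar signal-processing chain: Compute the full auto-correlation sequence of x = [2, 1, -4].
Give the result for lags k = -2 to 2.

r_xx[k] = sum_m x[m]*x[m+k], indexed from 0, for k = -2 to 2:
  r_xx[-2] = x[2]*x[0] = -8
  r_xx[-1] = x[1]*x[0] + x[2]*x[1] = -2
  r_xx[0] = x[0]*x[0] + x[1]*x[1] + x[2]*x[2] = 21
  r_xx[1] = x[0]*x[1] + x[1]*x[2] = -2
  r_xx[2] = x[0]*x[2] = -8
r_xx = [-8, -2, 21, -2, -8]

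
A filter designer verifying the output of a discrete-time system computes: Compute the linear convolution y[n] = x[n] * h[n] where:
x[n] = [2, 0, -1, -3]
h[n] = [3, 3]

y[n] = sum_k x[k]*h[n-k]. Output length = len(x) + len(h) - 1 = 4 + 2 - 1 = 5.
y[0] = 2*3 = 6
y[1] = 0*3 + 2*3 = 6
y[2] = -1*3 + 0*3 = -3
y[3] = -3*3 + -1*3 = -12
y[4] = -3*3 = -9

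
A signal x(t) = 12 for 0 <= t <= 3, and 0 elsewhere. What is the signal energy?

Energy = integral of |x(t)|^2 dt over the signal duration
= 12^2 * 3 = 144 * 3 = 432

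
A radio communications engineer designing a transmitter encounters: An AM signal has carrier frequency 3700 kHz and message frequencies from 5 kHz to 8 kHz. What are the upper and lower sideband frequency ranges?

Upper sideband (USB) = fc + [fm_low, fm_high] = 3700 + [5, 8] = [3705, 3708] kHz
Lower sideband (LSB) = fc - [fm_high, fm_low] = 3700 - [8, 5] = [3692, 3695] kHz
Total occupied spectrum: 3692 kHz to 3708 kHz (plus carrier at 3700 kHz)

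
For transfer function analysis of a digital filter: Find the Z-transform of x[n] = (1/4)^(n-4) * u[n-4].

Time-shifting property: if X(z) = Z{x[n]}, then Z{x[n-d]} = z^(-d) * X(z)
X(z) = z/(z - 1/4) for x[n] = (1/4)^n * u[n]
Z{x[n-4]} = z^(-4) * z/(z - 1/4) = z^(-3)/(z - 1/4)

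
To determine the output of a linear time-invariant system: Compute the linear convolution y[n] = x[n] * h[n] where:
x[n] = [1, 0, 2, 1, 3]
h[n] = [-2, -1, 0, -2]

y[n] = sum_k x[k]*h[n-k]. Output length = len(x) + len(h) - 1 = 5 + 4 - 1 = 8.
y[0] = 1*-2 = -2
y[1] = 0*-2 + 1*-1 = -1
y[2] = 2*-2 + 0*-1 + 1*0 = -4
y[3] = 1*-2 + 2*-1 + 0*0 + 1*-2 = -6
y[4] = 3*-2 + 1*-1 + 2*0 + 0*-2 = -7
y[5] = 3*-1 + 1*0 + 2*-2 = -7
y[6] = 3*0 + 1*-2 = -2
y[7] = 3*-2 = -6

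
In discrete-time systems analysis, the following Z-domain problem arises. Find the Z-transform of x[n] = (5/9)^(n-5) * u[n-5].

Time-shifting property: if X(z) = Z{x[n]}, then Z{x[n-d]} = z^(-d) * X(z)
X(z) = z/(z - 5/9) for x[n] = (5/9)^n * u[n]
Z{x[n-5]} = z^(-5) * z/(z - 5/9) = z^(-4)/(z - 5/9)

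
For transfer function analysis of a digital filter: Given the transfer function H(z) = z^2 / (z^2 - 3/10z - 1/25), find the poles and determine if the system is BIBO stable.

Poles are roots of the denominator: z^2 - 3/10z - 1/25 = 0.
Quadratic formula: z = [-(-3/10) +/- sqrt((-3/10)^2 - 4*(-1/25))] / 2
Discriminant = 9/100 + 4/25 = 1/4; sqrt = 1/2.
z = (3/10 +/- 1/2) / 2 => z = 2/5 or z = -1/10.
|p1| = 2/5, |p2| = 1/10.
For BIBO stability, all poles must lie inside the unit circle (|p| < 1).
System is STABLE since both |p| < 1.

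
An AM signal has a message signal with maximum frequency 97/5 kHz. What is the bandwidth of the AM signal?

In AM (double-sideband), the bandwidth is twice the message frequency.
BW = 2 * f_m = 2 * 97/5 kHz = 194/5 kHz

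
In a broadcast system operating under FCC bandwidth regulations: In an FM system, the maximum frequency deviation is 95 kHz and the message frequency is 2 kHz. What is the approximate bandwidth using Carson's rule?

Carson's rule: BW = 2*(delta_f + f_m)
= 2*(95 + 2) kHz = 194 kHz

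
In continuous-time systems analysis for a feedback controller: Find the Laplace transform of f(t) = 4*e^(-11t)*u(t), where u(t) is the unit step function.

Standard Laplace transform pair:
e^(-at)*u(t) <-> 1/(s+a)
With a = 11: L{4*e^(-11t)*u(t)} = 4/(s+11), ROC: Re(s) > -11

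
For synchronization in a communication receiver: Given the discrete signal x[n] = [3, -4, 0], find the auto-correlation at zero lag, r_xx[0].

The auto-correlation at zero lag r_xx[0] equals the signal energy.
r_xx[0] = sum of x[n]^2 = 3^2 + (-4)^2 + 0^2
= 9 + 16 + 0 = 25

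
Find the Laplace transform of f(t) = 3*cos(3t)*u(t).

Standard pair: cos(wt)*u(t) <-> s/(s^2+w^2)
With w = 3: L{3*cos(3t)*u(t)} = 3s/(s^2+9)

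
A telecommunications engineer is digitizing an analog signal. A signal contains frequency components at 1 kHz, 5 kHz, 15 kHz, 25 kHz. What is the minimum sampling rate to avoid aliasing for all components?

The highest frequency component is f_max = 25 kHz.
Nyquist rate = 2 * f_max = 2 * 25 kHz = 50 kHz.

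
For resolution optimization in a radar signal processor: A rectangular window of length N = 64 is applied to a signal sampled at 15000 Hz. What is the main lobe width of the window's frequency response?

For a rectangular window of length N,
the main lobe width in frequency is 2*f_s/N.
= 2*15000/64 = 1875/4 Hz
This determines the minimum frequency separation for resolving two sinusoids.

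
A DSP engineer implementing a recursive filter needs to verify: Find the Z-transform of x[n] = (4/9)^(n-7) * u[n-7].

Time-shifting property: if X(z) = Z{x[n]}, then Z{x[n-d]} = z^(-d) * X(z)
X(z) = z/(z - 4/9) for x[n] = (4/9)^n * u[n]
Z{x[n-7]} = z^(-7) * z/(z - 4/9) = z^(-6)/(z - 4/9)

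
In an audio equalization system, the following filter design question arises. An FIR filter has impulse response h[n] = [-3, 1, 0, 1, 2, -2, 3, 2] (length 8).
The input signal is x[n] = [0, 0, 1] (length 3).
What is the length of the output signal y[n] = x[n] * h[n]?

For linear convolution, the output length is:
len(y) = len(x) + len(h) - 1 = 3 + 8 - 1 = 10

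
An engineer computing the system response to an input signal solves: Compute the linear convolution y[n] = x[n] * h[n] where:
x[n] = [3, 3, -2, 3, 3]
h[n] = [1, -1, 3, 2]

y[n] = sum_k x[k]*h[n-k]. Output length = len(x) + len(h) - 1 = 5 + 4 - 1 = 8.
y[0] = 3*1 = 3
y[1] = 3*1 + 3*-1 = 0
y[2] = -2*1 + 3*-1 + 3*3 = 4
y[3] = 3*1 + -2*-1 + 3*3 + 3*2 = 20
y[4] = 3*1 + 3*-1 + -2*3 + 3*2 = 0
y[5] = 3*-1 + 3*3 + -2*2 = 2
y[6] = 3*3 + 3*2 = 15
y[7] = 3*2 = 6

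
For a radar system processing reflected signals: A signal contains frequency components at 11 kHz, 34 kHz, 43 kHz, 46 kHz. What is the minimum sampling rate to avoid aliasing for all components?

The highest frequency component is f_max = 46 kHz.
Nyquist rate = 2 * f_max = 2 * 46 kHz = 92 kHz.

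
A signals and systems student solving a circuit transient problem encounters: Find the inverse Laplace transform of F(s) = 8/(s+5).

Standard pair: k/(s+a) <-> k*e^(-at)*u(t)
With k=8, a=5: f(t) = 8*e^(-5t)*u(t)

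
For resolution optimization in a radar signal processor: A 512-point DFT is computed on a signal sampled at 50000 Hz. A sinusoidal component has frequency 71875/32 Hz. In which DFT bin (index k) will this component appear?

DFT frequency resolution = f_s/N = 50000/512 = 3125/32 Hz
Bin index k = f_signal / resolution = 71875/32 / 3125/32 = 23
The signal frequency 71875/32 Hz falls in DFT bin k = 23.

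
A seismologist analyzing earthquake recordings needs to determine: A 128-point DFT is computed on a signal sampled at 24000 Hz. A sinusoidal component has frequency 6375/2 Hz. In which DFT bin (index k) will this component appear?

DFT frequency resolution = f_s/N = 24000/128 = 375/2 Hz
Bin index k = f_signal / resolution = 6375/2 / 375/2 = 17
The signal frequency 6375/2 Hz falls in DFT bin k = 17.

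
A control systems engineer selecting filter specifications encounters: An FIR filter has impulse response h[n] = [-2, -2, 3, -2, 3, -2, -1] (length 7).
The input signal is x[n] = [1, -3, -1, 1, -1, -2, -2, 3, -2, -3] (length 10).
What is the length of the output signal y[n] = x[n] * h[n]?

For linear convolution, the output length is:
len(y) = len(x) + len(h) - 1 = 10 + 7 - 1 = 16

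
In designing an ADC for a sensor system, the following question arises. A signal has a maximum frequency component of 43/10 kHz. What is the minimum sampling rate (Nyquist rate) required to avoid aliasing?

By the Nyquist-Shannon sampling theorem,
the minimum sampling rate (Nyquist rate) must be at least 2 * f_max.
Nyquist rate = 2 * 43/10 kHz = 43/5 kHz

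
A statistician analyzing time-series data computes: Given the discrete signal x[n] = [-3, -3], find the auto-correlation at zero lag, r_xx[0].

The auto-correlation at zero lag r_xx[0] equals the signal energy.
r_xx[0] = sum of x[n]^2 = (-3)^2 + (-3)^2
= 9 + 9 = 18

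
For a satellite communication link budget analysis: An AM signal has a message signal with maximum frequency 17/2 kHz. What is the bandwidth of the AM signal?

In AM (double-sideband), the bandwidth is twice the message frequency.
BW = 2 * f_m = 2 * 17/2 kHz = 17 kHz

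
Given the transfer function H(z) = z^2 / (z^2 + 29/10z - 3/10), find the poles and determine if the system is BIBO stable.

Poles are roots of the denominator: z^2 + 29/10z - 3/10 = 0.
Quadratic formula: z = [-(29/10) +/- sqrt((29/10)^2 - 4*(-3/10))] / 2
Discriminant = 841/100 + 6/5 = 961/100; sqrt = 31/10.
z = (-29/10 +/- 31/10) / 2 => z = 1/10 or z = -3.
|p1| = 3, |p2| = 1/10.
For BIBO stability, all poles must lie inside the unit circle (|p| < 1).
System is UNSTABLE since at least one |p| >= 1.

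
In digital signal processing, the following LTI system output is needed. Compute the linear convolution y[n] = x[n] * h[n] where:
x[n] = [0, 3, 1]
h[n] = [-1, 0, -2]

y[n] = sum_k x[k]*h[n-k]. Output length = len(x) + len(h) - 1 = 3 + 3 - 1 = 5.
y[0] = 0*-1 = 0
y[1] = 3*-1 + 0*0 = -3
y[2] = 1*-1 + 3*0 + 0*-2 = -1
y[3] = 1*0 + 3*-2 = -6
y[4] = 1*-2 = -2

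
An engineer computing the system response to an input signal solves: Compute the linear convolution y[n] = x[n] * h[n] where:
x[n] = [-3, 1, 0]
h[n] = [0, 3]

y[n] = sum_k x[k]*h[n-k]. Output length = len(x) + len(h) - 1 = 3 + 2 - 1 = 4.
y[0] = -3*0 = 0
y[1] = 1*0 + -3*3 = -9
y[2] = 0*0 + 1*3 = 3
y[3] = 0*3 = 0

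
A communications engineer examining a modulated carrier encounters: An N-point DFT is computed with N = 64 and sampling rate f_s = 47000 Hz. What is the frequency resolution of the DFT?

DFT frequency resolution = f_s / N
= 47000 / 64 = 5875/8 Hz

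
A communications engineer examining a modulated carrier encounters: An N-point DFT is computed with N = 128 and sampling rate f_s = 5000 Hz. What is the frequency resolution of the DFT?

DFT frequency resolution = f_s / N
= 5000 / 128 = 625/16 Hz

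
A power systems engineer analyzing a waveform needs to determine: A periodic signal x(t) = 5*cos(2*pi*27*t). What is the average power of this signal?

Average power of A*cos(wt) is A^2/2.
P = 5^2 / 2 = 25/2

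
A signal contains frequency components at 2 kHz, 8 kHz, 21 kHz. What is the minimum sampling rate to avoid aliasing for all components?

The highest frequency component is f_max = 21 kHz.
Nyquist rate = 2 * f_max = 2 * 21 kHz = 42 kHz.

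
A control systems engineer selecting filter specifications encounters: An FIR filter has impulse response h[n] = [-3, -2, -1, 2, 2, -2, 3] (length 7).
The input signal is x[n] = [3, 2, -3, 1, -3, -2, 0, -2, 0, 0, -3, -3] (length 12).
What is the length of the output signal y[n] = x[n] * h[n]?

For linear convolution, the output length is:
len(y) = len(x) + len(h) - 1 = 12 + 7 - 1 = 18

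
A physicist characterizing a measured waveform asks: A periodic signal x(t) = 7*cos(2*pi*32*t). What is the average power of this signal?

Average power of A*cos(wt) is A^2/2.
P = 7^2 / 2 = 49/2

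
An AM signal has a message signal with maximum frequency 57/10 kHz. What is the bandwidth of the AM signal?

In AM (double-sideband), the bandwidth is twice the message frequency.
BW = 2 * f_m = 2 * 57/10 kHz = 57/5 kHz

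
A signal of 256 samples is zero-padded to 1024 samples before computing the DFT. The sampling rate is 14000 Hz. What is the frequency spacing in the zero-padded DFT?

Original DFT: N = 256, resolution = f_s/N = 14000/256 = 875/16 Hz
Zero-padded DFT: N = 1024, resolution = f_s/N = 14000/1024 = 875/64 Hz
Zero-padding interpolates the spectrum (finer frequency grid)
but does NOT improve the true spectral resolution (ability to resolve close frequencies).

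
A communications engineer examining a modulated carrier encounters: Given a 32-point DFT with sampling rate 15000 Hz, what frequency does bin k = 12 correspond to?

The frequency of DFT bin k is: f_k = k * f_s / N
f_12 = 12 * 15000 / 32 = 5625 Hz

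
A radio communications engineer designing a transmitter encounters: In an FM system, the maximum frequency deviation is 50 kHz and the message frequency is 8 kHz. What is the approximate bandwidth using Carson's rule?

Carson's rule: BW = 2*(delta_f + f_m)
= 2*(50 + 8) kHz = 116 kHz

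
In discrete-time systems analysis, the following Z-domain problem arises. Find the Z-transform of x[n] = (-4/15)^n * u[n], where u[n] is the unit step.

The Z-transform of a^n * u[n] is z/(z-a) for |z| > |a|.
Here a = -4/15, so X(z) = z/(z - (-4/15)) = 15z/(15z + 4)
ROC: |z| > 4/15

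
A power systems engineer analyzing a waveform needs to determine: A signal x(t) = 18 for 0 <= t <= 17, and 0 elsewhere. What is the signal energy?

Energy = integral of |x(t)|^2 dt over the signal duration
= 18^2 * 17 = 324 * 17 = 5508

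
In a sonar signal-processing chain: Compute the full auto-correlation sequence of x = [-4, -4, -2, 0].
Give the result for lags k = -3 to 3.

r_xx[k] = sum_m x[m]*x[m+k], indexed from 0, for k = -3 to 3:
  r_xx[-3] = x[3]*x[0] = 0
  r_xx[-2] = x[2]*x[0] + x[3]*x[1] = 8
  r_xx[-1] = x[1]*x[0] + x[2]*x[1] + x[3]*x[2] = 24
  r_xx[0] = x[0]*x[0] + x[1]*x[1] + x[2]*x[2] + x[3]*x[3] = 36
  r_xx[1] = x[0]*x[1] + x[1]*x[2] + x[2]*x[3] = 24
  r_xx[2] = x[0]*x[2] + x[1]*x[3] = 8
  r_xx[3] = x[0]*x[3] = 0
r_xx = [0, 8, 24, 36, 24, 8, 0]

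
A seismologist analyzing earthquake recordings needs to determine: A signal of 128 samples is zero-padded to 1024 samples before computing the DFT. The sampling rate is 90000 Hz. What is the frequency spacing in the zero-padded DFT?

Original DFT: N = 128, resolution = f_s/N = 90000/128 = 5625/8 Hz
Zero-padded DFT: N = 1024, resolution = f_s/N = 90000/1024 = 5625/64 Hz
Zero-padding interpolates the spectrum (finer frequency grid)
but does NOT improve the true spectral resolution (ability to resolve close frequencies).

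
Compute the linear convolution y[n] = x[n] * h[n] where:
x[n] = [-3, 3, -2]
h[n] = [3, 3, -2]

y[n] = sum_k x[k]*h[n-k]. Output length = len(x) + len(h) - 1 = 3 + 3 - 1 = 5.
y[0] = -3*3 = -9
y[1] = 3*3 + -3*3 = 0
y[2] = -2*3 + 3*3 + -3*-2 = 9
y[3] = -2*3 + 3*-2 = -12
y[4] = -2*-2 = 4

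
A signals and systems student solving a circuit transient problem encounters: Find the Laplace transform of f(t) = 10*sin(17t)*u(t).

Standard pair: sin(wt)*u(t) <-> w/(s^2+w^2)
With w = 17: L{10*sin(17t)*u(t)} = 170/(s^2+289)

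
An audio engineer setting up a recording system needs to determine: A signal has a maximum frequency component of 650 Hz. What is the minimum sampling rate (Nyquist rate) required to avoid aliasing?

By the Nyquist-Shannon sampling theorem,
the minimum sampling rate (Nyquist rate) must be at least 2 * f_max.
Nyquist rate = 2 * 650 Hz = 1300 Hz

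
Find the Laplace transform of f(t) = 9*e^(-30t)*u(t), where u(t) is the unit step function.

Standard Laplace transform pair:
e^(-at)*u(t) <-> 1/(s+a)
With a = 30: L{9*e^(-30t)*u(t)} = 9/(s+30), ROC: Re(s) > -30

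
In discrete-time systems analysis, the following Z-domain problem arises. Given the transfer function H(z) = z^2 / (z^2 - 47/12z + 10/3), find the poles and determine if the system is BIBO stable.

Poles are roots of the denominator: z^2 - 47/12z + 10/3 = 0.
Quadratic formula: z = [-(-47/12) +/- sqrt((-47/12)^2 - 4*(10/3))] / 2
Discriminant = 2209/144 - 40/3 = 289/144; sqrt = 17/12.
z = (47/12 +/- 17/12) / 2 => z = 8/3 or z = 5/4.
|p1| = 8/3, |p2| = 5/4.
For BIBO stability, all poles must lie inside the unit circle (|p| < 1).
System is UNSTABLE since at least one |p| >= 1.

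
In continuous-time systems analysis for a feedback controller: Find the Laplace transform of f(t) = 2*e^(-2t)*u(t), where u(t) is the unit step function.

Standard Laplace transform pair:
e^(-at)*u(t) <-> 1/(s+a)
With a = 2: L{2*e^(-2t)*u(t)} = 2/(s+2), ROC: Re(s) > -2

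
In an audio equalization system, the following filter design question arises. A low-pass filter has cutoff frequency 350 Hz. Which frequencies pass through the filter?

A low-pass filter passes all frequencies below the cutoff frequency 350 Hz and attenuates higher frequencies.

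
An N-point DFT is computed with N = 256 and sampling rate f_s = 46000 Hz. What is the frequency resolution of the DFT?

DFT frequency resolution = f_s / N
= 46000 / 256 = 2875/16 Hz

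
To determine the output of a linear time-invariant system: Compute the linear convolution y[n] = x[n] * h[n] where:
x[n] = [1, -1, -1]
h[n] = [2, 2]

y[n] = sum_k x[k]*h[n-k]. Output length = len(x) + len(h) - 1 = 3 + 2 - 1 = 4.
y[0] = 1*2 = 2
y[1] = -1*2 + 1*2 = 0
y[2] = -1*2 + -1*2 = -4
y[3] = -1*2 = -2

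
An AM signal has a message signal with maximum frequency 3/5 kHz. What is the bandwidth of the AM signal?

In AM (double-sideband), the bandwidth is twice the message frequency.
BW = 2 * f_m = 2 * 3/5 kHz = 6/5 kHz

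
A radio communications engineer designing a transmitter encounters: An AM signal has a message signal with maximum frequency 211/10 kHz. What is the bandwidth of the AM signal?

In AM (double-sideband), the bandwidth is twice the message frequency.
BW = 2 * f_m = 2 * 211/10 kHz = 211/5 kHz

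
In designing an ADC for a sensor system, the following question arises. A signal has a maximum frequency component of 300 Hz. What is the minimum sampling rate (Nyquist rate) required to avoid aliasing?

By the Nyquist-Shannon sampling theorem,
the minimum sampling rate (Nyquist rate) must be at least 2 * f_max.
Nyquist rate = 2 * 300 Hz = 600 Hz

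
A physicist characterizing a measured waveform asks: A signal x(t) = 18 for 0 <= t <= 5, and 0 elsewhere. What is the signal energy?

Energy = integral of |x(t)|^2 dt over the signal duration
= 18^2 * 5 = 324 * 5 = 1620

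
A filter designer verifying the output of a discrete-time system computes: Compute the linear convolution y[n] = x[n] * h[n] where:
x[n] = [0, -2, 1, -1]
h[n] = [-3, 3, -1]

y[n] = sum_k x[k]*h[n-k]. Output length = len(x) + len(h) - 1 = 4 + 3 - 1 = 6.
y[0] = 0*-3 = 0
y[1] = -2*-3 + 0*3 = 6
y[2] = 1*-3 + -2*3 + 0*-1 = -9
y[3] = -1*-3 + 1*3 + -2*-1 = 8
y[4] = -1*3 + 1*-1 = -4
y[5] = -1*-1 = 1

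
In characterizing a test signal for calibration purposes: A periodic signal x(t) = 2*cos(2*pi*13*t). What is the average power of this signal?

Average power of A*cos(wt) is A^2/2.
P = 2^2 / 2 = 4/2 = 2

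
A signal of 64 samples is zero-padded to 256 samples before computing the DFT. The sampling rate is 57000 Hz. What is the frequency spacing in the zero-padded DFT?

Original DFT: N = 64, resolution = f_s/N = 57000/64 = 7125/8 Hz
Zero-padded DFT: N = 256, resolution = f_s/N = 57000/256 = 7125/32 Hz
Zero-padding interpolates the spectrum (finer frequency grid)
but does NOT improve the true spectral resolution (ability to resolve close frequencies).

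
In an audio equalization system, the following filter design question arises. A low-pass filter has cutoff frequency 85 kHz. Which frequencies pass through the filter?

A low-pass filter passes all frequencies below the cutoff frequency 85 kHz and attenuates higher frequencies.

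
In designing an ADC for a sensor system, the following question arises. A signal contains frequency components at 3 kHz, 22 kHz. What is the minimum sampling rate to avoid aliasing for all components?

The highest frequency component is f_max = 22 kHz.
Nyquist rate = 2 * f_max = 2 * 22 kHz = 44 kHz.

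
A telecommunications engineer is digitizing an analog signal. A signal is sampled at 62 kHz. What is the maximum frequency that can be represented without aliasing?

The maximum frequency that can be represented without aliasing
is the Nyquist frequency: f_max = f_s / 2 = 62 kHz / 2 = 31 kHz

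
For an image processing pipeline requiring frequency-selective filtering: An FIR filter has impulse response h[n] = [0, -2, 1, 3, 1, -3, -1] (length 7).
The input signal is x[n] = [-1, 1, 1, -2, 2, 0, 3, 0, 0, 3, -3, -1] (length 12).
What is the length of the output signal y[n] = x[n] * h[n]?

For linear convolution, the output length is:
len(y) = len(x) + len(h) - 1 = 12 + 7 - 1 = 18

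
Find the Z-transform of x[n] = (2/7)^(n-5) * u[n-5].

Time-shifting property: if X(z) = Z{x[n]}, then Z{x[n-d]} = z^(-d) * X(z)
X(z) = z/(z - 2/7) for x[n] = (2/7)^n * u[n]
Z{x[n-5]} = z^(-5) * z/(z - 2/7) = z^(-4)/(z - 2/7)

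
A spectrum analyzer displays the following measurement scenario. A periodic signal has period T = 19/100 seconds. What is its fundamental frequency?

The fundamental frequency is the reciprocal of the period.
f = 1/T = 1/(19/100) = 100/19 Hz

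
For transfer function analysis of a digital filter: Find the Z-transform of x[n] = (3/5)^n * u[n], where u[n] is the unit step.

The Z-transform of a^n * u[n] is z/(z-a) for |z| > |a|.
Here a = 3/5, so X(z) = z/(z - (3/5)) = 5z/(5z - 3)
ROC: |z| > 3/5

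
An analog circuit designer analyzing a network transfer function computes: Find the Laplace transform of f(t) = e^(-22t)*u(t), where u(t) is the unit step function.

Standard Laplace transform pair:
e^(-at)*u(t) <-> 1/(s+a)
With a = 22: L{e^(-22t)*u(t)} = 1/(s+22), ROC: Re(s) > -22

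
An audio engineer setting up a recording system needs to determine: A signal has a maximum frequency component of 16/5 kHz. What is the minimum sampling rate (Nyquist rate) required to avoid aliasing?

By the Nyquist-Shannon sampling theorem,
the minimum sampling rate (Nyquist rate) must be at least 2 * f_max.
Nyquist rate = 2 * 16/5 kHz = 32/5 kHz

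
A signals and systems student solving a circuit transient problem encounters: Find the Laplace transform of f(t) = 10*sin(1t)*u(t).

Standard pair: sin(wt)*u(t) <-> w/(s^2+w^2)
With w = 1: L{10*sin(1t)*u(t)} = 10/(s^2+1)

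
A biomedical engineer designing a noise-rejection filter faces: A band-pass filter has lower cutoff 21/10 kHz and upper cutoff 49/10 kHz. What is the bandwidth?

Bandwidth = f_high - f_low
= 49/10 kHz - 21/10 kHz = 14/5 kHz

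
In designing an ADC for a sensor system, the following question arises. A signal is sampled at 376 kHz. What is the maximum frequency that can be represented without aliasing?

The maximum frequency that can be represented without aliasing
is the Nyquist frequency: f_max = f_s / 2 = 376 kHz / 2 = 188 kHz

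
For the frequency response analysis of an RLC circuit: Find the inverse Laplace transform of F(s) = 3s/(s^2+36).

Standard pair: s/(s^2+w^2) <-> cos(wt)*u(t)
With k=3, w=6: f(t) = 3*cos(6t)*u(t)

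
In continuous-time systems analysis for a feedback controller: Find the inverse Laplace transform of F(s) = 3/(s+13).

Standard pair: k/(s+a) <-> k*e^(-at)*u(t)
With k=3, a=13: f(t) = 3*e^(-13t)*u(t)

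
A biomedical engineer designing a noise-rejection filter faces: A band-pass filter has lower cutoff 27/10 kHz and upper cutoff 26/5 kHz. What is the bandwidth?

Bandwidth = f_high - f_low
= 26/5 kHz - 27/10 kHz = 5/2 kHz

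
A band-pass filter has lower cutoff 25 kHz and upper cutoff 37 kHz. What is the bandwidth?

Bandwidth = f_high - f_low
= 37 kHz - 25 kHz = 12 kHz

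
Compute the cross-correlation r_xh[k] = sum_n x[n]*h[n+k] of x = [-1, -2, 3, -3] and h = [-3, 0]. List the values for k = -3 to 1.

Both sequences indexed from 0 and zero outside their support.
Lags with overlap: k = -3 to 1.
  r_xh[-3] = x[3]*h[0] = 9
  r_xh[-2] = x[2]*h[0] + x[3]*h[1] = -9
  r_xh[-1] = x[1]*h[0] + x[2]*h[1] = 6
  r_xh[0] = x[0]*h[0] + x[1]*h[1] = 3
  r_xh[1] = x[0]*h[1] = 0
r_xh = [9, -9, 6, 3, 0] (for k = -3, ..., 1)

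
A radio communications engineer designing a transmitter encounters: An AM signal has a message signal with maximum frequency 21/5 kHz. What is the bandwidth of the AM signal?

In AM (double-sideband), the bandwidth is twice the message frequency.
BW = 2 * f_m = 2 * 21/5 kHz = 42/5 kHz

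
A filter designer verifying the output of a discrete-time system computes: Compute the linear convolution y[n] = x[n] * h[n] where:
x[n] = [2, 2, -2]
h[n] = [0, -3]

y[n] = sum_k x[k]*h[n-k]. Output length = len(x) + len(h) - 1 = 3 + 2 - 1 = 4.
y[0] = 2*0 = 0
y[1] = 2*0 + 2*-3 = -6
y[2] = -2*0 + 2*-3 = -6
y[3] = -2*-3 = 6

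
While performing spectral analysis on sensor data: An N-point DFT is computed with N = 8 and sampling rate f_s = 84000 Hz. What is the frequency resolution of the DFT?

DFT frequency resolution = f_s / N
= 84000 / 8 = 10500 Hz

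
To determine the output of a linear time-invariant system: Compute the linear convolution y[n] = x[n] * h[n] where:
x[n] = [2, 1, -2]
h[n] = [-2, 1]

y[n] = sum_k x[k]*h[n-k]. Output length = len(x) + len(h) - 1 = 3 + 2 - 1 = 4.
y[0] = 2*-2 = -4
y[1] = 1*-2 + 2*1 = 0
y[2] = -2*-2 + 1*1 = 5
y[3] = -2*1 = -2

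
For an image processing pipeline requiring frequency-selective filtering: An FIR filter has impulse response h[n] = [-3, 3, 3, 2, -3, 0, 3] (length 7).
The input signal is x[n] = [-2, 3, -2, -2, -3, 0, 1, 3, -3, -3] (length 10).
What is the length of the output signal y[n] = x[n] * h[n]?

For linear convolution, the output length is:
len(y) = len(x) + len(h) - 1 = 10 + 7 - 1 = 16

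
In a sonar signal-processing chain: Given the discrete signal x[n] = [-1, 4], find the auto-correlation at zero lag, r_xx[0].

The auto-correlation at zero lag r_xx[0] equals the signal energy.
r_xx[0] = sum of x[n]^2 = (-1)^2 + 4^2
= 1 + 16 = 17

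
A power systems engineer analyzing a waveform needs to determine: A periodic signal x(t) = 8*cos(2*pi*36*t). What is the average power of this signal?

Average power of A*cos(wt) is A^2/2.
P = 8^2 / 2 = 64/2 = 32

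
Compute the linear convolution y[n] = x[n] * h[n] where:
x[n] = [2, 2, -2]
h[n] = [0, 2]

y[n] = sum_k x[k]*h[n-k]. Output length = len(x) + len(h) - 1 = 3 + 2 - 1 = 4.
y[0] = 2*0 = 0
y[1] = 2*0 + 2*2 = 4
y[2] = -2*0 + 2*2 = 4
y[3] = -2*2 = -4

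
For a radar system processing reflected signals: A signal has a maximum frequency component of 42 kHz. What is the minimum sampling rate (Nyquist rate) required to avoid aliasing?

By the Nyquist-Shannon sampling theorem,
the minimum sampling rate (Nyquist rate) must be at least 2 * f_max.
Nyquist rate = 2 * 42 kHz = 84 kHz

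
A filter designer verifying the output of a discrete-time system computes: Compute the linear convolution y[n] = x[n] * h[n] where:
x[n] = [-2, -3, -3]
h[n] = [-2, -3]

y[n] = sum_k x[k]*h[n-k]. Output length = len(x) + len(h) - 1 = 3 + 2 - 1 = 4.
y[0] = -2*-2 = 4
y[1] = -3*-2 + -2*-3 = 12
y[2] = -3*-2 + -3*-3 = 15
y[3] = -3*-3 = 9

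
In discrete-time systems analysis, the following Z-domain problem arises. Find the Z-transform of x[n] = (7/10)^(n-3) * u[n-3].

Time-shifting property: if X(z) = Z{x[n]}, then Z{x[n-d]} = z^(-d) * X(z)
X(z) = z/(z - 7/10) for x[n] = (7/10)^n * u[n]
Z{x[n-3]} = z^(-3) * z/(z - 7/10) = z^(-2)/(z - 7/10)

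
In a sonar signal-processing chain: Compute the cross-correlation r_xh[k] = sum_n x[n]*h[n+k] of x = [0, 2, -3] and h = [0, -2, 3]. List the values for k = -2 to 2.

Both sequences indexed from 0 and zero outside their support.
Lags with overlap: k = -2 to 2.
  r_xh[-2] = x[2]*h[0] = 0
  r_xh[-1] = x[1]*h[0] + x[2]*h[1] = 6
  r_xh[0] = x[0]*h[0] + x[1]*h[1] + x[2]*h[2] = -13
  r_xh[1] = x[0]*h[1] + x[1]*h[2] = 6
  r_xh[2] = x[0]*h[2] = 0
r_xh = [0, 6, -13, 6, 0] (for k = -2, ..., 2)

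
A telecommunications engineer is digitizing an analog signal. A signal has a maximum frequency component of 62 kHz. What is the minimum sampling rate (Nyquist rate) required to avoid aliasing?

By the Nyquist-Shannon sampling theorem,
the minimum sampling rate (Nyquist rate) must be at least 2 * f_max.
Nyquist rate = 2 * 62 kHz = 124 kHz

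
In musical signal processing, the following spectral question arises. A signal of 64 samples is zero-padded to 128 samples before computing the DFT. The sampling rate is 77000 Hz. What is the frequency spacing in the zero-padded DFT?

Original DFT: N = 64, resolution = f_s/N = 77000/64 = 9625/8 Hz
Zero-padded DFT: N = 128, resolution = f_s/N = 77000/128 = 9625/16 Hz
Zero-padding interpolates the spectrum (finer frequency grid)
but does NOT improve the true spectral resolution (ability to resolve close frequencies).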